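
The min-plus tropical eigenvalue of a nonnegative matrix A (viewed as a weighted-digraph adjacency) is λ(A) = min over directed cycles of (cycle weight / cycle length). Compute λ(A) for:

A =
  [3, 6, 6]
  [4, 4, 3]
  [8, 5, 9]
λ(A) = 3

Enumerate directed cycles and compute their means (weight / length). Sample:
  cycle 0 → 0: weight = 3, length = 1, mean = 3/1 ≈ 3.000
  cycle 1 → 1: weight = 4, length = 1, mean = 4/1 ≈ 4.000
  cycle 2 → 2: weight = 9, length = 1, mean = 9/1 ≈ 9.000
  cycle 0 → 1 → 0: weight = 10, length = 2, mean = 10/2 ≈ 5.000
  cycle 0 → 2 → 0: weight = 14, length = 2, mean = 14/2 ≈ 7.000
  cycle 1 → 0 → 1: weight = 10, length = 2, mean = 10/2 ≈ 5.000
Minimum mean = 3.000, attained e.g. along the cycle 0 → 0 with weight 3 and length 1. So λ(A) = 3/1 = 3.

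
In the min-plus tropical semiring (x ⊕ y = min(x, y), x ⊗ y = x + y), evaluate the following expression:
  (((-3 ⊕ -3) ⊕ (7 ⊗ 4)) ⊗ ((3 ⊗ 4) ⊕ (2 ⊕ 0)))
(((-3 ⊕ -3) ⊕ (7 ⊗ 4)) ⊗ ((3 ⊗ 4) ⊕ (2 ⊕ 0))) = -3

Expand innermost to outermost. Recall ⊕ takes the minimum of its arguments and ⊗ takes their sum. Working out the expression (((-3 ⊕ -3) ⊕ (7 ⊗ 4)) ⊗ ((3 ⊗ 4) ⊕ (2 ⊕ 0))) gives -3.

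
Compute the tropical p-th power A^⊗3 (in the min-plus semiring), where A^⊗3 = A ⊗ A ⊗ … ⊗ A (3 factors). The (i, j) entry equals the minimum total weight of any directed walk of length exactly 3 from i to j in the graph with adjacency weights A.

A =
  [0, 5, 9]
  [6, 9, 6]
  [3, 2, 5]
A^⊗3 =
  [0, 5, 9]
  [6, 11, 14]
  [3, 8, 12]

Each entry (A^⊗3)_ij equals the minimum over all length-3 walks i = v_0 → v_1 → … → v_3 = j of Σ_t A[v_t][v_{t+1}]. For example, for (i, j) = (0, 2) we minimise over 9 possible intermediate vertex sequences; the minimum is 9, attained along the walk 0 → 0 → 0 → 2.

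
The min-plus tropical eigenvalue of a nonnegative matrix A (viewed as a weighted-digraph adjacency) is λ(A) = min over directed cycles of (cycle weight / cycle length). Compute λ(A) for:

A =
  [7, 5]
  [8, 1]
λ(A) = 1

Enumerate directed cycles and compute their means (weight / length). Sample:
  cycle 0 → 0: weight = 7, length = 1, mean = 7/1 ≈ 7.000
  cycle 1 → 1: weight = 1, length = 1, mean = 1/1 ≈ 1.000
  cycle 0 → 1 → 0: weight = 13, length = 2, mean = 13/2 ≈ 6.500
  cycle 1 → 0 → 1: weight = 13, length = 2, mean = 13/2 ≈ 6.500
Minimum mean = 1.000, attained e.g. along the cycle 1 → 1 with weight 1 and length 1. So λ(A) = 1/1 = 1.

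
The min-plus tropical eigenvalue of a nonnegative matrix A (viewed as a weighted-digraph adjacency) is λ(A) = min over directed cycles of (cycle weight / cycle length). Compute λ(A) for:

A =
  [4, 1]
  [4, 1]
λ(A) = 1

Enumerate directed cycles and compute their means (weight / length). Sample:
  cycle 0 → 0: weight = 4, length = 1, mean = 4/1 ≈ 4.000
  cycle 1 → 1: weight = 1, length = 1, mean = 1/1 ≈ 1.000
  cycle 0 → 1 → 0: weight = 5, length = 2, mean = 5/2 ≈ 2.500
  cycle 1 → 0 → 1: weight = 5, length = 2, mean = 5/2 ≈ 2.500
Minimum mean = 1.000, attained e.g. along the cycle 1 → 1 with weight 1 and length 1. So λ(A) = 1/1 = 1.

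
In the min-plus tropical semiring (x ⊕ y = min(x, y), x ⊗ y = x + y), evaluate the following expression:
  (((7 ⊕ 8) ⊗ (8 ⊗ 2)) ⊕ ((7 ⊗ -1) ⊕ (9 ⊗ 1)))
(((7 ⊕ 8) ⊗ (8 ⊗ 2)) ⊕ ((7 ⊗ -1) ⊕ (9 ⊗ 1))) = 6

Expand innermost to outermost. Recall ⊕ takes the minimum of its arguments and ⊗ takes their sum. Working out the expression (((7 ⊕ 8) ⊗ (8 ⊗ 2)) ⊕ ((7 ⊗ -1) ⊕ (9 ⊗ 1))) gives 6.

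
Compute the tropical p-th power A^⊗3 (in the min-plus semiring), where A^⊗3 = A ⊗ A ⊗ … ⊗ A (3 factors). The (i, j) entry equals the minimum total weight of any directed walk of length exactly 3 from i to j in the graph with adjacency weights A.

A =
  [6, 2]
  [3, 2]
A^⊗3 =
  [7, 6]
  [7, 6]

Each entry (A^⊗3)_ij equals the minimum over all length-3 walks i = v_0 → v_1 → … → v_3 = j of Σ_t A[v_t][v_{t+1}]. For example, for (i, j) = (0, 1) we minimise over 4 possible intermediate vertex sequences; the minimum is 6, attained along the walk 0 → 1 → 1 → 1.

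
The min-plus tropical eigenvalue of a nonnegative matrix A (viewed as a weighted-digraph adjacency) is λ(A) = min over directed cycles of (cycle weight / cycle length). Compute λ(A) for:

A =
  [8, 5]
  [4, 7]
λ(A) = 9/2

Enumerate directed cycles and compute their means (weight / length). Sample:
  cycle 0 → 0: weight = 8, length = 1, mean = 8/1 ≈ 8.000
  cycle 1 → 1: weight = 7, length = 1, mean = 7/1 ≈ 7.000
  cycle 0 → 1 → 0: weight = 9, length = 2, mean = 9/2 ≈ 4.500
  cycle 1 → 0 → 1: weight = 9, length = 2, mean = 9/2 ≈ 4.500
Minimum mean = 4.500, attained e.g. along the cycle 0 → 1 → 0 with weight 9 and length 2. So λ(A) = 9/2 = 9/2.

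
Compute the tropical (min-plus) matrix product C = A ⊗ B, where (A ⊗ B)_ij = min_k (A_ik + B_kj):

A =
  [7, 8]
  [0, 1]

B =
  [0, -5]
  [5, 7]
A ⊗ B =
  [7, 2]
  [0, -5]

Apply the min-plus product entry-by-entry:
  C[0][0] = min over k of (A[0][0] + B[0][0] = 7 + 0 = 7, A[0][1] + B[1][0] = 8 + 5 = 13) = 7 (attained at k = 0)
  C[0][1] = min over k of (A[0][0] + B[0][1] = 7 + -5 = 2, A[0][1] + B[1][1] = 8 + 7 = 15) = 2 (attained at k = 0)
  C[1][0] = min over k of (A[1][0] + B[0][0] = 0 + 0 = 0, A[1][1] + B[1][0] = 1 + 5 = 6) = 0 (attained at k = 0)
  C[1][1] = min over k of (A[1][0] + B[0][1] = 0 + -5 = -5, A[1][1] + B[1][1] = 1 + 7 = 8) = -5 (attained at k = 0)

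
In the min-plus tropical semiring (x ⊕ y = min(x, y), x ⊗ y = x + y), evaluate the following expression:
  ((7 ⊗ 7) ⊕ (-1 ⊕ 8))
((7 ⊗ 7) ⊕ (-1 ⊕ 8)) = -1

Expand innermost to outermost. Recall ⊕ takes the minimum of its arguments and ⊗ takes their sum. Working out the expression ((7 ⊗ 7) ⊕ (-1 ⊕ 8)) gives -1.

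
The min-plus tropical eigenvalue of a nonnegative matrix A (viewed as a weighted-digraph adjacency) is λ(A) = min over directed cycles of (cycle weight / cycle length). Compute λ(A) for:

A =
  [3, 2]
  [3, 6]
λ(A) = 5/2

Enumerate directed cycles and compute their means (weight / length). Sample:
  cycle 0 → 0: weight = 3, length = 1, mean = 3/1 ≈ 3.000
  cycle 1 → 1: weight = 6, length = 1, mean = 6/1 ≈ 6.000
  cycle 0 → 1 → 0: weight = 5, length = 2, mean = 5/2 ≈ 2.500
  cycle 1 → 0 → 1: weight = 5, length = 2, mean = 5/2 ≈ 2.500
Minimum mean = 2.500, attained e.g. along the cycle 0 → 1 → 0 with weight 5 and length 2. So λ(A) = 5/2 = 5/2.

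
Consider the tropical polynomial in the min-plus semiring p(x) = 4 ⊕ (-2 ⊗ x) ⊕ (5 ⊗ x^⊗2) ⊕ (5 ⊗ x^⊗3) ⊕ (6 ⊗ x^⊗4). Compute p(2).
p(2) = 0

A tropical monomial a ⊗ x^⊗i evaluates to a + i · x. Evaluating each term at x = 2:
  Term 0 contributes 4 + 0 · 2 = 4
  Term 1 contributes -2 + 1 · 2 = 0
  Term 2 contributes 5 + 2 · 2 = 9
  Term 3 contributes 5 + 3 · 2 = 11
  Term 4 contributes 6 + 4 · 2 = 14
p(2) = ⊕ of these = min[4, 0, 9, 11, 14] = 0.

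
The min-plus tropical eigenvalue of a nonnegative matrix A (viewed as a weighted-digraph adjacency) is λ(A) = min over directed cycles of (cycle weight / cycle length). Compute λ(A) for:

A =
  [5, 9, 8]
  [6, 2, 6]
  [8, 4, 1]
λ(A) = 1

Enumerate directed cycles and compute their means (weight / length). Sample:
  cycle 0 → 0: weight = 5, length = 1, mean = 5/1 ≈ 5.000
  cycle 1 → 1: weight = 2, length = 1, mean = 2/1 ≈ 2.000
  cycle 2 → 2: weight = 1, length = 1, mean = 1/1 ≈ 1.000
  cycle 0 → 1 → 0: weight = 15, length = 2, mean = 15/2 ≈ 7.500
  cycle 0 → 2 → 0: weight = 16, length = 2, mean = 16/2 ≈ 8.000
  cycle 1 → 0 → 1: weight = 15, length = 2, mean = 15/2 ≈ 7.500
Minimum mean = 1.000, attained e.g. along the cycle 2 → 2 with weight 1 and length 1. So λ(A) = 1/1 = 1.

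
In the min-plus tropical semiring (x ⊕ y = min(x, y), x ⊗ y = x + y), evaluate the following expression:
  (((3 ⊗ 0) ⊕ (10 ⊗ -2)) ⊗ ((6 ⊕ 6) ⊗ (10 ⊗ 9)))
(((3 ⊗ 0) ⊕ (10 ⊗ -2)) ⊗ ((6 ⊕ 6) ⊗ (10 ⊗ 9))) = 28

Expand innermost to outermost. Recall ⊕ takes the minimum of its arguments and ⊗ takes their sum. Working out the expression (((3 ⊗ 0) ⊕ (10 ⊗ -2)) ⊗ ((6 ⊕ 6) ⊗ (10 ⊗ 9))) gives 28.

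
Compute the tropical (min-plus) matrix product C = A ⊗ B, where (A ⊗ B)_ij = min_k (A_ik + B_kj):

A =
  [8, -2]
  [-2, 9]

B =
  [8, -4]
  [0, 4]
A ⊗ B =
  [-2, 2]
  [6, -6]

Apply the min-plus product entry-by-entry:
  C[0][0] = min over k of (A[0][0] + B[0][0] = 8 + 8 = 16, A[0][1] + B[1][0] = -2 + 0 = -2) = -2 (attained at k = 1)
  C[0][1] = min over k of (A[0][0] + B[0][1] = 8 + -4 = 4, A[0][1] + B[1][1] = -2 + 4 = 2) = 2 (attained at k = 1)
  C[1][0] = min over k of (A[1][0] + B[0][0] = -2 + 8 = 6, A[1][1] + B[1][0] = 9 + 0 = 9) = 6 (attained at k = 0)
  C[1][1] = min over k of (A[1][0] + B[0][1] = -2 + -4 = -6, A[1][1] + B[1][1] = 9 + 4 = 13) = -6 (attained at k = 0)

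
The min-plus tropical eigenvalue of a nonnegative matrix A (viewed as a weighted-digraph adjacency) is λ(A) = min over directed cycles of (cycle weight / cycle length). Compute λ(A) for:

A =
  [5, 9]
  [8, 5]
λ(A) = 5

Enumerate directed cycles and compute their means (weight / length). Sample:
  cycle 0 → 0: weight = 5, length = 1, mean = 5/1 ≈ 5.000
  cycle 1 → 1: weight = 5, length = 1, mean = 5/1 ≈ 5.000
  cycle 0 → 1 → 0: weight = 17, length = 2, mean = 17/2 ≈ 8.500
  cycle 1 → 0 → 1: weight = 17, length = 2, mean = 17/2 ≈ 8.500
Minimum mean = 5.000, attained e.g. along the cycle 0 → 0 with weight 5 and length 1. So λ(A) = 5/1 = 5.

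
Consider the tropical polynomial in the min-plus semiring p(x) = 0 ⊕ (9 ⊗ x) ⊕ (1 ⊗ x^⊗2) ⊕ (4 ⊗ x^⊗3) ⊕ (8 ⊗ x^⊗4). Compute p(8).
p(8) = 0

A tropical monomial a ⊗ x^⊗i evaluates to a + i · x. Evaluating each term at x = 8:
  Term 0 contributes 0 + 0 · 8 = 0
  Term 1 contributes 9 + 1 · 8 = 17
  Term 2 contributes 1 + 2 · 8 = 17
  Term 3 contributes 4 + 3 · 8 = 28
  Term 4 contributes 8 + 4 · 8 = 40
p(8) = ⊕ of these = min[0, 17, 17, 28, 40] = 0.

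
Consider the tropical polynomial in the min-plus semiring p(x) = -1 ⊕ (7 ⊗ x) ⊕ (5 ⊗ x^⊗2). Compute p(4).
p(4) = -1

A tropical monomial a ⊗ x^⊗i evaluates to a + i · x. Evaluating each term at x = 4:
  Term 0 contributes -1 + 0 · 4 = -1
  Term 1 contributes 7 + 1 · 4 = 11
  Term 2 contributes 5 + 2 · 4 = 13
p(4) = ⊕ of these = min[-1, 11, 13] = -1.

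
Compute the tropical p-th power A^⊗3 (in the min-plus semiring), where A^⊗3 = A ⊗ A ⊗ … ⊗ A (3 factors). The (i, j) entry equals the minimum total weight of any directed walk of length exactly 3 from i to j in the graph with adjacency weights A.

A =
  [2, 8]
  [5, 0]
A^⊗3 =
  [6, 8]
  [5, 0]

Each entry (A^⊗3)_ij equals the minimum over all length-3 walks i = v_0 → v_1 → … → v_3 = j of Σ_t A[v_t][v_{t+1}]. For example, for (i, j) = (0, 1) we minimise over 4 possible intermediate vertex sequences; the minimum is 8, attained along the walk 0 → 1 → 1 → 1.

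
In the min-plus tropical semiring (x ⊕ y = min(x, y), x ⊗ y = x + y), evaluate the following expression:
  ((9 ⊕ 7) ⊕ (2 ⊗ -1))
((9 ⊕ 7) ⊕ (2 ⊗ -1)) = 1

Expand innermost to outermost. Recall ⊕ takes the minimum of its arguments and ⊗ takes their sum. Working out the expression ((9 ⊕ 7) ⊕ (2 ⊗ -1)) gives 1.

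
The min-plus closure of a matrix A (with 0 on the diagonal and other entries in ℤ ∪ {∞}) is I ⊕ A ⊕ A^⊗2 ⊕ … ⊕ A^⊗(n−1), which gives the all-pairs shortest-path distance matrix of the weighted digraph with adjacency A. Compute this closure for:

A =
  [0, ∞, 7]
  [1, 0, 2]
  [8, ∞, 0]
Closure =
  [0, ∞, 7]
  [1, 0, 2]
  [8, ∞, 0]

This is the Floyd-Warshall all-pairs shortest-path computation. For each intermediate vertex k = 0, 1, …, 2, update dist[i][j] ← min(dist[i][j], dist[i][k] + dist[k][j]). The final matrix gives, for each (i, j), the minimum total weight of any directed path from i to j (possibly empty when i = j).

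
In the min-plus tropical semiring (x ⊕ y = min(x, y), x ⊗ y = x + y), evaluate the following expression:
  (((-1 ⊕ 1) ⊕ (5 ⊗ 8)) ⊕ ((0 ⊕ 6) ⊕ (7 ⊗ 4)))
(((-1 ⊕ 1) ⊕ (5 ⊗ 8)) ⊕ ((0 ⊕ 6) ⊕ (7 ⊗ 4))) = -1

Expand innermost to outermost. Recall ⊕ takes the minimum of its arguments and ⊗ takes their sum. Working out the expression (((-1 ⊕ 1) ⊕ (5 ⊗ 8)) ⊕ ((0 ⊕ 6) ⊕ (7 ⊗ 4))) gives -1.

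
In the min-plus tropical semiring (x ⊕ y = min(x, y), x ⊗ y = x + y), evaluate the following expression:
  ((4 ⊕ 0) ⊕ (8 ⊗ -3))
((4 ⊕ 0) ⊕ (8 ⊗ -3)) = 0

Expand innermost to outermost. Recall ⊕ takes the minimum of its arguments and ⊗ takes their sum. Working out the expression ((4 ⊕ 0) ⊕ (8 ⊗ -3)) gives 0.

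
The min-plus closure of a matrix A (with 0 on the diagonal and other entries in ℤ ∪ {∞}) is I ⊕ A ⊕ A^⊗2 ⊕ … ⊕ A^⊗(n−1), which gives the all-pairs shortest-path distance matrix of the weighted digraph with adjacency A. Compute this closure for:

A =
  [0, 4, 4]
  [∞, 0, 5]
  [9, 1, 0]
Closure =
  [0, 4, 4]
  [14, 0, 5]
  [9, 1, 0]

This is the Floyd-Warshall all-pairs shortest-path computation. For each intermediate vertex k = 0, 1, …, 2, update dist[i][j] ← min(dist[i][j], dist[i][k] + dist[k][j]). The final matrix gives, for each (i, j), the minimum total weight of any directed path from i to j (possibly empty when i = j).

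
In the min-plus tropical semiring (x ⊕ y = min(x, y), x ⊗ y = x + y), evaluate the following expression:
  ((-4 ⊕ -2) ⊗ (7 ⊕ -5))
((-4 ⊕ -2) ⊗ (7 ⊕ -5)) = -9

Expand innermost to outermost. Recall ⊕ takes the minimum of its arguments and ⊗ takes their sum. Working out the expression ((-4 ⊕ -2) ⊗ (7 ⊕ -5)) gives -9.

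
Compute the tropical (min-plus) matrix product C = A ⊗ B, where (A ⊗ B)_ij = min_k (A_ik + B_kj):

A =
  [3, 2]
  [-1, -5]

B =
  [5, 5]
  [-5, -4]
A ⊗ B =
  [-3, -2]
  [-10, -9]

Apply the min-plus product entry-by-entry:
  C[0][0] = min over k of (A[0][0] + B[0][0] = 3 + 5 = 8, A[0][1] + B[1][0] = 2 + -5 = -3) = -3 (attained at k = 1)
  C[0][1] = min over k of (A[0][0] + B[0][1] = 3 + 5 = 8, A[0][1] + B[1][1] = 2 + -4 = -2) = -2 (attained at k = 1)
  C[1][0] = min over k of (A[1][0] + B[0][0] = -1 + 5 = 4, A[1][1] + B[1][0] = -5 + -5 = -10) = -10 (attained at k = 1)
  C[1][1] = min over k of (A[1][0] + B[0][1] = -1 + 5 = 4, A[1][1] + B[1][1] = -5 + -4 = -9) = -9 (attained at k = 1)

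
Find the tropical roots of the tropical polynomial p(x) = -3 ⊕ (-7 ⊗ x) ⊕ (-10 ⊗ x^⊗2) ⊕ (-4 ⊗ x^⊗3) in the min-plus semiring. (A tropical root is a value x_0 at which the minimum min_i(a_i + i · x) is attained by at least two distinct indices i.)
Roots: {-6, 3, 4}

Each tropical root is a break point of the lower envelope of the lines y = a_i + i · x (there are 4 lines, with slopes 0, 1, ..., 3). Only the lines that attain the minimum somewhere contribute to roots; other lines are dominated. Here the surviving (envelope) indices are i = 3, i = 2, i = 1, i = 0.
Intersections between consecutive envelope lines give the roots: for adjacent envelope indices i < j the intersection is x = (a_i − a_j) / (j − i). Reading off the sorted break points: {-6, 3, 4}.
Verification: at each break x_0, at least two indices attain the minimum of min_i(a_i + i · x_0).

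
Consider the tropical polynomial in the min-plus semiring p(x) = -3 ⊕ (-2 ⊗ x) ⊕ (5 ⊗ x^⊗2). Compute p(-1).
p(-1) = -3

A tropical monomial a ⊗ x^⊗i evaluates to a + i · x. Evaluating each term at x = -1:
  Term 0 contributes -3 + 0 · -1 = -3
  Term 1 contributes -2 + 1 · -1 = -3
  Term 2 contributes 5 + 2 · -1 = 3
p(-1) = ⊕ of these = min[-3, -3, 3] = -3.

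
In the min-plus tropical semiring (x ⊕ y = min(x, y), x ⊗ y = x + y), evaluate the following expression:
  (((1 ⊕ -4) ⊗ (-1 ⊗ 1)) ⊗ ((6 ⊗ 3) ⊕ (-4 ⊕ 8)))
(((1 ⊕ -4) ⊗ (-1 ⊗ 1)) ⊗ ((6 ⊗ 3) ⊕ (-4 ⊕ 8))) = -8

Expand innermost to outermost. Recall ⊕ takes the minimum of its arguments and ⊗ takes their sum. Working out the expression (((1 ⊕ -4) ⊗ (-1 ⊗ 1)) ⊗ ((6 ⊗ 3) ⊕ (-4 ⊕ 8))) gives -8.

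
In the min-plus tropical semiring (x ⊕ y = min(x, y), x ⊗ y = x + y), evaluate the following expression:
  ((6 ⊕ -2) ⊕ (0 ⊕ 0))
((6 ⊕ -2) ⊕ (0 ⊕ 0)) = -2

Expand innermost to outermost. Recall ⊕ takes the minimum of its arguments and ⊗ takes their sum. Working out the expression ((6 ⊕ -2) ⊕ (0 ⊕ 0)) gives -2.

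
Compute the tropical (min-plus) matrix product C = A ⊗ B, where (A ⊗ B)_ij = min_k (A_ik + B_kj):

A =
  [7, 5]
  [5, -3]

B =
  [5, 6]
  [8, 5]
A ⊗ B =
  [12, 10]
  [5, 2]

Apply the min-plus product entry-by-entry:
  C[0][0] = min over k of (A[0][0] + B[0][0] = 7 + 5 = 12, A[0][1] + B[1][0] = 5 + 8 = 13) = 12 (attained at k = 0)
  C[0][1] = min over k of (A[0][0] + B[0][1] = 7 + 6 = 13, A[0][1] + B[1][1] = 5 + 5 = 10) = 10 (attained at k = 1)
  C[1][0] = min over k of (A[1][0] + B[0][0] = 5 + 5 = 10, A[1][1] + B[1][0] = -3 + 8 = 5) = 5 (attained at k = 1)
  C[1][1] = min over k of (A[1][0] + B[0][1] = 5 + 6 = 11, A[1][1] + B[1][1] = -3 + 5 = 2) = 2 (attained at k = 1)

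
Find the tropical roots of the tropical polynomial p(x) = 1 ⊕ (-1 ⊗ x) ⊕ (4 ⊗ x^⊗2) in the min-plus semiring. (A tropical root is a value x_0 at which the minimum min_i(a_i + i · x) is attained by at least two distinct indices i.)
Roots: {-5, 2}

Each tropical root is a break point of the lower envelope of the lines y = a_i + i · x (there are 3 lines, with slopes 0, 1, ..., 2). Only the lines that attain the minimum somewhere contribute to roots; other lines are dominated. Here the surviving (envelope) indices are i = 2, i = 1, i = 0.
Intersections between consecutive envelope lines give the roots: for adjacent envelope indices i < j the intersection is x = (a_i − a_j) / (j − i). Reading off the sorted break points: {-5, 2}.
Verification: at each break x_0, at least two indices attain the minimum of min_i(a_i + i · x_0).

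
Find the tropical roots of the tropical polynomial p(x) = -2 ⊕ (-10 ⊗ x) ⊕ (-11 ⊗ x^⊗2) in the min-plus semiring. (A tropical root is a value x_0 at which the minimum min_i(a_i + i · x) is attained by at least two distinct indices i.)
Roots: {1, 8}

Each tropical root is a break point of the lower envelope of the lines y = a_i + i · x (there are 3 lines, with slopes 0, 1, ..., 2). Only the lines that attain the minimum somewhere contribute to roots; other lines are dominated. Here the surviving (envelope) indices are i = 2, i = 1, i = 0.
Intersections between consecutive envelope lines give the roots: for adjacent envelope indices i < j the intersection is x = (a_i − a_j) / (j − i). Reading off the sorted break points: {1, 8}.
Verification: at each break x_0, at least two indices attain the minimum of min_i(a_i + i · x_0).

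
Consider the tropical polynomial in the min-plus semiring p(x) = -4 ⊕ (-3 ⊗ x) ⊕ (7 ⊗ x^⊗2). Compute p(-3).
p(-3) = -6

A tropical monomial a ⊗ x^⊗i evaluates to a + i · x. Evaluating each term at x = -3:
  Term 0 contributes -4 + 0 · -3 = -4
  Term 1 contributes -3 + 1 · -3 = -6
  Term 2 contributes 7 + 2 · -3 = 1
p(-3) = ⊕ of these = min[-4, -6, 1] = -6.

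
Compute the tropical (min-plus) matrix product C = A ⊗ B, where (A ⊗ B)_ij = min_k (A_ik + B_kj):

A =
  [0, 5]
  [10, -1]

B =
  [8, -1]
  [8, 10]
A ⊗ B =
  [8, -1]
  [7, 9]

Apply the min-plus product entry-by-entry:
  C[0][0] = min over k of (A[0][0] + B[0][0] = 0 + 8 = 8, A[0][1] + B[1][0] = 5 + 8 = 13) = 8 (attained at k = 0)
  C[0][1] = min over k of (A[0][0] + B[0][1] = 0 + -1 = -1, A[0][1] + B[1][1] = 5 + 10 = 15) = -1 (attained at k = 0)
  C[1][0] = min over k of (A[1][0] + B[0][0] = 10 + 8 = 18, A[1][1] + B[1][0] = -1 + 8 = 7) = 7 (attained at k = 1)
  C[1][1] = min over k of (A[1][0] + B[0][1] = 10 + -1 = 9, A[1][1] + B[1][1] = -1 + 10 = 9) = 9 (attained at k = 0)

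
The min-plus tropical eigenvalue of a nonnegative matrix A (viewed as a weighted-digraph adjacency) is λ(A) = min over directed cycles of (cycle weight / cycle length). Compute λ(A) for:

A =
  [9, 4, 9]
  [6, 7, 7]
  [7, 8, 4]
λ(A) = 4

Enumerate directed cycles and compute their means (weight / length). Sample:
  cycle 0 → 0: weight = 9, length = 1, mean = 9/1 ≈ 9.000
  cycle 1 → 1: weight = 7, length = 1, mean = 7/1 ≈ 7.000
  cycle 2 → 2: weight = 4, length = 1, mean = 4/1 ≈ 4.000
  cycle 0 → 1 → 0: weight = 10, length = 2, mean = 10/2 ≈ 5.000
  cycle 0 → 2 → 0: weight = 16, length = 2, mean = 16/2 ≈ 8.000
  cycle 1 → 0 → 1: weight = 10, length = 2, mean = 10/2 ≈ 5.000
Minimum mean = 4.000, attained e.g. along the cycle 2 → 2 with weight 4 and length 1. So λ(A) = 4/1 = 4.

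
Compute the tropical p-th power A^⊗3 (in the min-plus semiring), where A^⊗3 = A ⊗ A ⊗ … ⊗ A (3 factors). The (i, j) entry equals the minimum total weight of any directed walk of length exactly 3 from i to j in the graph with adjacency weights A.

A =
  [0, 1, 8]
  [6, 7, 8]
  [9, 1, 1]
A^⊗3 =
  [0, 1, 8]
  [6, 7, 10]
  [7, 3, 3]

Each entry (A^⊗3)_ij equals the minimum over all length-3 walks i = v_0 → v_1 → … → v_3 = j of Σ_t A[v_t][v_{t+1}]. For example, for (i, j) = (0, 2) we minimise over 9 possible intermediate vertex sequences; the minimum is 8, attained along the walk 0 → 0 → 0 → 2.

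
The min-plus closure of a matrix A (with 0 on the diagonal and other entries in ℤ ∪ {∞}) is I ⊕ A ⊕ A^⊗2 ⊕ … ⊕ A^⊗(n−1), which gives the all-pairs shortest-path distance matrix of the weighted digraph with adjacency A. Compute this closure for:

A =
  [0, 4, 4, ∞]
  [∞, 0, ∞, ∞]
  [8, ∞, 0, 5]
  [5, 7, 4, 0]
Closure =
  [0, 4, 4, 9]
  [∞, 0, ∞, ∞]
  [8, 12, 0, 5]
  [5, 7, 4, 0]

This is the Floyd-Warshall all-pairs shortest-path computation. For each intermediate vertex k = 0, 1, …, 3, update dist[i][j] ← min(dist[i][j], dist[i][k] + dist[k][j]). The final matrix gives, for each (i, j), the minimum total weight of any directed path from i to j (possibly empty when i = j).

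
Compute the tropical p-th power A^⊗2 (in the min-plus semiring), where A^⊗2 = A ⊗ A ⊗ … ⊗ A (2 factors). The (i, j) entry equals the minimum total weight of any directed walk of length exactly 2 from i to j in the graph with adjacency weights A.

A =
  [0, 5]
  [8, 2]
A^⊗2 =
  [0, 5]
  [8, 4]

Each entry (A^⊗2)_ij equals the minimum over all length-2 walks i = v_0 → v_1 → … → v_2 = j of Σ_t A[v_t][v_{t+1}]. For example, for (i, j) = (0, 1) we minimise over 2 possible intermediate vertex sequences; the minimum is 5, attained along the walk 0 → 0 → 1.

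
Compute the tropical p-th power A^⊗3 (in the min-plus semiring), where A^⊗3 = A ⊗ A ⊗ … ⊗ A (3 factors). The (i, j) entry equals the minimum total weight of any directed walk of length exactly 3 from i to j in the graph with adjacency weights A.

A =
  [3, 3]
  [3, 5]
A^⊗3 =
  [9, 9]
  [9, 9]

Each entry (A^⊗3)_ij equals the minimum over all length-3 walks i = v_0 → v_1 → … → v_3 = j of Σ_t A[v_t][v_{t+1}]. For example, for (i, j) = (0, 1) we minimise over 4 possible intermediate vertex sequences; the minimum is 9, attained along the walk 0 → 0 → 0 → 1.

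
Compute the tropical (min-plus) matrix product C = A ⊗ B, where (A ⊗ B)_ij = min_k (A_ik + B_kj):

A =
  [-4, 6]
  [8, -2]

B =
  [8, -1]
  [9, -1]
A ⊗ B =
  [4, -5]
  [7, -3]

Apply the min-plus product entry-by-entry:
  C[0][0] = min over k of (A[0][0] + B[0][0] = -4 + 8 = 4, A[0][1] + B[1][0] = 6 + 9 = 15) = 4 (attained at k = 0)
  C[0][1] = min over k of (A[0][0] + B[0][1] = -4 + -1 = -5, A[0][1] + B[1][1] = 6 + -1 = 5) = -5 (attained at k = 0)
  C[1][0] = min over k of (A[1][0] + B[0][0] = 8 + 8 = 16, A[1][1] + B[1][0] = -2 + 9 = 7) = 7 (attained at k = 1)
  C[1][1] = min over k of (A[1][0] + B[0][1] = 8 + -1 = 7, A[1][1] + B[1][1] = -2 + -1 = -3) = -3 (attained at k = 1)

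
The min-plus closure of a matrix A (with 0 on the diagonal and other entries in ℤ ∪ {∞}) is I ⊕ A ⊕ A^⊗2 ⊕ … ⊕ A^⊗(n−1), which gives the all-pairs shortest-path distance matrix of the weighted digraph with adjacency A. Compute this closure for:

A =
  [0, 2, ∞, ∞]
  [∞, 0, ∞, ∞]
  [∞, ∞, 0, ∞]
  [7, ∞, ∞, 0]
Closure =
  [0, 2, ∞, ∞]
  [∞, 0, ∞, ∞]
  [∞, ∞, 0, ∞]
  [7, 9, ∞, 0]

This is the Floyd-Warshall all-pairs shortest-path computation. For each intermediate vertex k = 0, 1, …, 3, update dist[i][j] ← min(dist[i][j], dist[i][k] + dist[k][j]). The final matrix gives, for each (i, j), the minimum total weight of any directed path from i to j (possibly empty when i = j).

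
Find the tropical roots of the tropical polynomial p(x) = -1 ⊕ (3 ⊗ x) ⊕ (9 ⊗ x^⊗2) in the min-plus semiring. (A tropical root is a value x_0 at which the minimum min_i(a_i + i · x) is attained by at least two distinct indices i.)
Roots: {-6, -4}

Each tropical root is a break point of the lower envelope of the lines y = a_i + i · x (there are 3 lines, with slopes 0, 1, ..., 2). Only the lines that attain the minimum somewhere contribute to roots; other lines are dominated. Here the surviving (envelope) indices are i = 2, i = 1, i = 0.
Intersections between consecutive envelope lines give the roots: for adjacent envelope indices i < j the intersection is x = (a_i − a_j) / (j − i). Reading off the sorted break points: {-6, -4}.
Verification: at each break x_0, at least two indices attain the minimum of min_i(a_i + i · x_0).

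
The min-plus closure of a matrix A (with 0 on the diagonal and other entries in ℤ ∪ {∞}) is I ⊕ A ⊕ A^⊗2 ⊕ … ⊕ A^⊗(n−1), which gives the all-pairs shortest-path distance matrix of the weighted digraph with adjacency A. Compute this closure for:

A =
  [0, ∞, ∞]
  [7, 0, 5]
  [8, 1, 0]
Closure =
  [0, ∞, ∞]
  [7, 0, 5]
  [8, 1, 0]

This is the Floyd-Warshall all-pairs shortest-path computation. For each intermediate vertex k = 0, 1, …, 2, update dist[i][j] ← min(dist[i][j], dist[i][k] + dist[k][j]). The final matrix gives, for each (i, j), the minimum total weight of any directed path from i to j (possibly empty when i = j).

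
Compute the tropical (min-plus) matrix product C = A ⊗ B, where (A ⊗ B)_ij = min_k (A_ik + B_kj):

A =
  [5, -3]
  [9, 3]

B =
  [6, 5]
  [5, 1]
A ⊗ B =
  [2, -2]
  [8, 4]

Apply the min-plus product entry-by-entry:
  C[0][0] = min over k of (A[0][0] + B[0][0] = 5 + 6 = 11, A[0][1] + B[1][0] = -3 + 5 = 2) = 2 (attained at k = 1)
  C[0][1] = min over k of (A[0][0] + B[0][1] = 5 + 5 = 10, A[0][1] + B[1][1] = -3 + 1 = -2) = -2 (attained at k = 1)
  C[1][0] = min over k of (A[1][0] + B[0][0] = 9 + 6 = 15, A[1][1] + B[1][0] = 3 + 5 = 8) = 8 (attained at k = 1)
  C[1][1] = min over k of (A[1][0] + B[0][1] = 9 + 5 = 14, A[1][1] + B[1][1] = 3 + 1 = 4) = 4 (attained at k = 1)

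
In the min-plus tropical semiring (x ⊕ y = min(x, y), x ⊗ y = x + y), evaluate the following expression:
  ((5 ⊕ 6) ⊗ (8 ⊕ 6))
((5 ⊕ 6) ⊗ (8 ⊕ 6)) = 11

Expand innermost to outermost. Recall ⊕ takes the minimum of its arguments and ⊗ takes their sum. Working out the expression ((5 ⊕ 6) ⊗ (8 ⊕ 6)) gives 11.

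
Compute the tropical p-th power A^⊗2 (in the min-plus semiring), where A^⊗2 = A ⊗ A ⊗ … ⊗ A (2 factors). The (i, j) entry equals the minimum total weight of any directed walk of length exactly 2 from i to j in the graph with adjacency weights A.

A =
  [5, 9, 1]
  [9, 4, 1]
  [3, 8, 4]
A^⊗2 =
  [4, 9, 5]
  [4, 8, 5]
  [7, 12, 4]

Each entry (A^⊗2)_ij equals the minimum over all length-2 walks i = v_0 → v_1 → … → v_2 = j of Σ_t A[v_t][v_{t+1}]. For example, for (i, j) = (0, 2) we minimise over 3 possible intermediate vertex sequences; the minimum is 5, attained along the walk 0 → 2 → 2.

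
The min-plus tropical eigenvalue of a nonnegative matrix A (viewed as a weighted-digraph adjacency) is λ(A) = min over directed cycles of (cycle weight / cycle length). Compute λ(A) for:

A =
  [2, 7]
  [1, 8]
λ(A) = 2

Enumerate directed cycles and compute their means (weight / length). Sample:
  cycle 0 → 0: weight = 2, length = 1, mean = 2/1 ≈ 2.000
  cycle 1 → 1: weight = 8, length = 1, mean = 8/1 ≈ 8.000
  cycle 0 → 1 → 0: weight = 8, length = 2, mean = 8/2 ≈ 4.000
  cycle 1 → 0 → 1: weight = 8, length = 2, mean = 8/2 ≈ 4.000
Minimum mean = 2.000, attained e.g. along the cycle 0 → 0 with weight 2 and length 1. So λ(A) = 2/1 = 2.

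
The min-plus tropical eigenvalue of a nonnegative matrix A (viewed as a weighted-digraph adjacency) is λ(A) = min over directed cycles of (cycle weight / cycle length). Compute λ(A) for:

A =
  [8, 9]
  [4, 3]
λ(A) = 3

Enumerate directed cycles and compute their means (weight / length). Sample:
  cycle 0 → 0: weight = 8, length = 1, mean = 8/1 ≈ 8.000
  cycle 1 → 1: weight = 3, length = 1, mean = 3/1 ≈ 3.000
  cycle 0 → 1 → 0: weight = 13, length = 2, mean = 13/2 ≈ 6.500
  cycle 1 → 0 → 1: weight = 13, length = 2, mean = 13/2 ≈ 6.500
Minimum mean = 3.000, attained e.g. along the cycle 1 → 1 with weight 3 and length 1. So λ(A) = 3/1 = 3.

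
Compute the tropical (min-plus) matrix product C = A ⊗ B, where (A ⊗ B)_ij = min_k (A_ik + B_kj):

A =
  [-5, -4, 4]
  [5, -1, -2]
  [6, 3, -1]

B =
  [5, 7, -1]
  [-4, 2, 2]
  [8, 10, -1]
A ⊗ B =
  [-8, -2, -6]
  [-5, 1, -3]
  [-1, 5, -2]

Apply the min-plus product entry-by-entry:
  C[0][0] = min over k of (A[0][0] + B[0][0] = -5 + 5 = 0, A[0][1] + B[1][0] = -4 + -4 = -8, A[0][2] + B[2][0] = 4 + 8 = 12) = -8 (attained at k = 1)
  C[0][1] = min over k of (A[0][0] + B[0][1] = -5 + 7 = 2, A[0][1] + B[1][1] = -4 + 2 = -2, A[0][2] + B[2][1] = 4 + 10 = 14) = -2 (attained at k = 1)
  C[0][2] = min over k of (A[0][0] + B[0][2] = -5 + -1 = -6, A[0][1] + B[1][2] = -4 + 2 = -2, A[0][2] + B[2][2] = 4 + -1 = 3) = -6 (attained at k = 0)
  C[1][0] = min over k of (A[1][0] + B[0][0] = 5 + 5 = 10, A[1][1] + B[1][0] = -1 + -4 = -5, A[1][2] + B[2][0] = -2 + 8 = 6) = -5 (attained at k = 1)
  C[1][1] = min over k of (A[1][0] + B[0][1] = 5 + 7 = 12, A[1][1] + B[1][1] = -1 + 2 = 1, A[1][2] + B[2][1] = -2 + 10 = 8) = 1 (attained at k = 1)
  C[1][2] = min over k of (A[1][0] + B[0][2] = 5 + -1 = 4, A[1][1] + B[1][2] = -1 + 2 = 1, A[1][2] + B[2][2] = -2 + -1 = -3) = -3 (attained at k = 2)
  C[2][0] = min over k of (A[2][0] + B[0][0] = 6 + 5 = 11, A[2][1] + B[1][0] = 3 + -4 = -1, A[2][2] + B[2][0] = -1 + 8 = 7) = -1 (attained at k = 1)
  C[2][1] = min over k of (A[2][0] + B[0][1] = 6 + 7 = 13, A[2][1] + B[1][1] = 3 + 2 = 5, A[2][2] + B[2][1] = -1 + 10 = 9) = 5 (attained at k = 1)
  C[2][2] = min over k of (A[2][0] + B[0][2] = 6 + -1 = 5, A[2][1] + B[1][2] = 3 + 2 = 5, A[2][2] + B[2][2] = -1 + -1 = -2) = -2 (attained at k = 2)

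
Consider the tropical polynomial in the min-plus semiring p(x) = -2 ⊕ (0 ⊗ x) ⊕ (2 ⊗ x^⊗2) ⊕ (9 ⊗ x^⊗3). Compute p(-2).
p(-2) = -2

A tropical monomial a ⊗ x^⊗i evaluates to a + i · x. Evaluating each term at x = -2:
  Term 0 contributes -2 + 0 · -2 = -2
  Term 1 contributes 0 + 1 · -2 = -2
  Term 2 contributes 2 + 2 · -2 = -2
  Term 3 contributes 9 + 3 · -2 = 3
p(-2) = ⊕ of these = min[-2, -2, -2, 3] = -2.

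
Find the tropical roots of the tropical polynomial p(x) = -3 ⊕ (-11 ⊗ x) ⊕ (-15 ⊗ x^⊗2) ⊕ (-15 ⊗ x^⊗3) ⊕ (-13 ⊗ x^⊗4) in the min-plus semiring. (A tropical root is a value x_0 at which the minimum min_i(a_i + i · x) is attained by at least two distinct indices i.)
Roots: {-2, 0, 4, 8}

Each tropical root is a break point of the lower envelope of the lines y = a_i + i · x (there are 5 lines, with slopes 0, 1, ..., 4). Only the lines that attain the minimum somewhere contribute to roots; other lines are dominated. Here the surviving (envelope) indices are i = 4, i = 3, i = 2, i = 1, i = 0.
Intersections between consecutive envelope lines give the roots: for adjacent envelope indices i < j the intersection is x = (a_i − a_j) / (j − i). Reading off the sorted break points: {-2, 0, 4, 8}.
Verification: at each break x_0, at least two indices attain the minimum of min_i(a_i + i · x_0).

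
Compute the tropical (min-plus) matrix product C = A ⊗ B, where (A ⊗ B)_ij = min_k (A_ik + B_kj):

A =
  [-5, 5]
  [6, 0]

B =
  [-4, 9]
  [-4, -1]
A ⊗ B =
  [-9, 4]
  [-4, -1]

Apply the min-plus product entry-by-entry:
  C[0][0] = min over k of (A[0][0] + B[0][0] = -5 + -4 = -9, A[0][1] + B[1][0] = 5 + -4 = 1) = -9 (attained at k = 0)
  C[0][1] = min over k of (A[0][0] + B[0][1] = -5 + 9 = 4, A[0][1] + B[1][1] = 5 + -1 = 4) = 4 (attained at k = 0)
  C[1][0] = min over k of (A[1][0] + B[0][0] = 6 + -4 = 2, A[1][1] + B[1][0] = 0 + -4 = -4) = -4 (attained at k = 1)
  C[1][1] = min over k of (A[1][0] + B[0][1] = 6 + 9 = 15, A[1][1] + B[1][1] = 0 + -1 = -1) = -1 (attained at k = 1)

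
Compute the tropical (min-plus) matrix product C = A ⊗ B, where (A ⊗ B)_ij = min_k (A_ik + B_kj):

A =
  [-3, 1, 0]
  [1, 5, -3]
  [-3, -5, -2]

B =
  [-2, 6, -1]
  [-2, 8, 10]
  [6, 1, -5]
A ⊗ B =
  [-5, 1, -5]
  [-1, -2, -8]
  [-7, -1, -7]

Apply the min-plus product entry-by-entry:
  C[0][0] = min over k of (A[0][0] + B[0][0] = -3 + -2 = -5, A[0][1] + B[1][0] = 1 + -2 = -1, A[0][2] + B[2][0] = 0 + 6 = 6) = -5 (attained at k = 0)
  C[0][1] = min over k of (A[0][0] + B[0][1] = -3 + 6 = 3, A[0][1] + B[1][1] = 1 + 8 = 9, A[0][2] + B[2][1] = 0 + 1 = 1) = 1 (attained at k = 2)
  C[0][2] = min over k of (A[0][0] + B[0][2] = -3 + -1 = -4, A[0][1] + B[1][2] = 1 + 10 = 11, A[0][2] + B[2][2] = 0 + -5 = -5) = -5 (attained at k = 2)
  C[1][0] = min over k of (A[1][0] + B[0][0] = 1 + -2 = -1, A[1][1] + B[1][0] = 5 + -2 = 3, A[1][2] + B[2][0] = -3 + 6 = 3) = -1 (attained at k = 0)
  C[1][1] = min over k of (A[1][0] + B[0][1] = 1 + 6 = 7, A[1][1] + B[1][1] = 5 + 8 = 13, A[1][2] + B[2][1] = -3 + 1 = -2) = -2 (attained at k = 2)
  C[1][2] = min over k of (A[1][0] + B[0][2] = 1 + -1 = 0, A[1][1] + B[1][2] = 5 + 10 = 15, A[1][2] + B[2][2] = -3 + -5 = -8) = -8 (attained at k = 2)
  C[2][0] = min over k of (A[2][0] + B[0][0] = -3 + -2 = -5, A[2][1] + B[1][0] = -5 + -2 = -7, A[2][2] + B[2][0] = -2 + 6 = 4) = -7 (attained at k = 1)
  C[2][1] = min over k of (A[2][0] + B[0][1] = -3 + 6 = 3, A[2][1] + B[1][1] = -5 + 8 = 3, A[2][2] + B[2][1] = -2 + 1 = -1) = -1 (attained at k = 2)
  C[2][2] = min over k of (A[2][0] + B[0][2] = -3 + -1 = -4, A[2][1] + B[1][2] = -5 + 10 = 5, A[2][2] + B[2][2] = -2 + -5 = -7) = -7 (attained at k = 2)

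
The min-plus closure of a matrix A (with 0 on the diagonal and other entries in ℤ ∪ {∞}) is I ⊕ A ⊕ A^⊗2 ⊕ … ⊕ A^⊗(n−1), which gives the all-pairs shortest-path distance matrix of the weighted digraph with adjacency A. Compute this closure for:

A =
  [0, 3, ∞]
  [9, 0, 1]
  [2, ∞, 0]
Closure =
  [0, 3, 4]
  [3, 0, 1]
  [2, 5, 0]

This is the Floyd-Warshall all-pairs shortest-path computation. For each intermediate vertex k = 0, 1, …, 2, update dist[i][j] ← min(dist[i][j], dist[i][k] + dist[k][j]). The final matrix gives, for each (i, j), the minimum total weight of any directed path from i to j (possibly empty when i = j).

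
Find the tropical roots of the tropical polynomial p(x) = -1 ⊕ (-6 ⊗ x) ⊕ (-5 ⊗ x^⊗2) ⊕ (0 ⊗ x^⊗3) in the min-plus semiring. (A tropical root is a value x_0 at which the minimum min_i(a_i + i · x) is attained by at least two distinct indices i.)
Roots: {-5, -1, 5}

Each tropical root is a break point of the lower envelope of the lines y = a_i + i · x (there are 4 lines, with slopes 0, 1, ..., 3). Only the lines that attain the minimum somewhere contribute to roots; other lines are dominated. Here the surviving (envelope) indices are i = 3, i = 2, i = 1, i = 0.
Intersections between consecutive envelope lines give the roots: for adjacent envelope indices i < j the intersection is x = (a_i − a_j) / (j − i). Reading off the sorted break points: {-5, -1, 5}.
Verification: at each break x_0, at least two indices attain the minimum of min_i(a_i + i · x_0).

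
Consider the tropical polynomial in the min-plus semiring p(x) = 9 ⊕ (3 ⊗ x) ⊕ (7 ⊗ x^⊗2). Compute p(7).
p(7) = 9

A tropical monomial a ⊗ x^⊗i evaluates to a + i · x. Evaluating each term at x = 7:
  Term 0 contributes 9 + 0 · 7 = 9
  Term 1 contributes 3 + 1 · 7 = 10
  Term 2 contributes 7 + 2 · 7 = 21
p(7) = ⊕ of these = min[9, 10, 21] = 9.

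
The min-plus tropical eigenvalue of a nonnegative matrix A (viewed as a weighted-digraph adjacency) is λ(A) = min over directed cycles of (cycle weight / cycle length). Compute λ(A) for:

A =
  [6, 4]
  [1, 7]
λ(A) = 5/2

Enumerate directed cycles and compute their means (weight / length). Sample:
  cycle 0 → 0: weight = 6, length = 1, mean = 6/1 ≈ 6.000
  cycle 1 → 1: weight = 7, length = 1, mean = 7/1 ≈ 7.000
  cycle 0 → 1 → 0: weight = 5, length = 2, mean = 5/2 ≈ 2.500
  cycle 1 → 0 → 1: weight = 5, length = 2, mean = 5/2 ≈ 2.500
Minimum mean = 2.500, attained e.g. along the cycle 0 → 1 → 0 with weight 5 and length 2. So λ(A) = 5/2 = 5/2.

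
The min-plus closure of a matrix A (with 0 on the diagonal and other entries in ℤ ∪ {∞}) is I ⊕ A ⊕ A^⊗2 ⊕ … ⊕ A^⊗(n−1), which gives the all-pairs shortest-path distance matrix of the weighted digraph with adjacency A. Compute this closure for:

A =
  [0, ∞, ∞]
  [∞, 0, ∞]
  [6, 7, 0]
Closure =
  [0, ∞, ∞]
  [∞, 0, ∞]
  [6, 7, 0]

This is the Floyd-Warshall all-pairs shortest-path computation. For each intermediate vertex k = 0, 1, …, 2, update dist[i][j] ← min(dist[i][j], dist[i][k] + dist[k][j]). The final matrix gives, for each (i, j), the minimum total weight of any directed path from i to j (possibly empty when i = j).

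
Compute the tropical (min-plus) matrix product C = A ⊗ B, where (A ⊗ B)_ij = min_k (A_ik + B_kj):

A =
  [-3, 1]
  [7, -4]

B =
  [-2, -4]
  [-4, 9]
A ⊗ B =
  [-5, -7]
  [-8, 3]

Apply the min-plus product entry-by-entry:
  C[0][0] = min over k of (A[0][0] + B[0][0] = -3 + -2 = -5, A[0][1] + B[1][0] = 1 + -4 = -3) = -5 (attained at k = 0)
  C[0][1] = min over k of (A[0][0] + B[0][1] = -3 + -4 = -7, A[0][1] + B[1][1] = 1 + 9 = 10) = -7 (attained at k = 0)
  C[1][0] = min over k of (A[1][0] + B[0][0] = 7 + -2 = 5, A[1][1] + B[1][0] = -4 + -4 = -8) = -8 (attained at k = 1)
  C[1][1] = min over k of (A[1][0] + B[0][1] = 7 + -4 = 3, A[1][1] + B[1][1] = -4 + 9 = 5) = 3 (attained at k = 0)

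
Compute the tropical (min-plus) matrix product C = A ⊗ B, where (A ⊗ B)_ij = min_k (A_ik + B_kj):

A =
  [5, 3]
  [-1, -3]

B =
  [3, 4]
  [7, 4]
A ⊗ B =
  [8, 7]
  [2, 1]

Apply the min-plus product entry-by-entry:
  C[0][0] = min over k of (A[0][0] + B[0][0] = 5 + 3 = 8, A[0][1] + B[1][0] = 3 + 7 = 10) = 8 (attained at k = 0)
  C[0][1] = min over k of (A[0][0] + B[0][1] = 5 + 4 = 9, A[0][1] + B[1][1] = 3 + 4 = 7) = 7 (attained at k = 1)
  C[1][0] = min over k of (A[1][0] + B[0][0] = -1 + 3 = 2, A[1][1] + B[1][0] = -3 + 7 = 4) = 2 (attained at k = 0)
  C[1][1] = min over k of (A[1][0] + B[0][1] = -1 + 4 = 3, A[1][1] + B[1][1] = -3 + 4 = 1) = 1 (attained at k = 1)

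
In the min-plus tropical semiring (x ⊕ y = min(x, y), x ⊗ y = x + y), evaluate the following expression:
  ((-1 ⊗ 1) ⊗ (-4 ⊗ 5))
((-1 ⊗ 1) ⊗ (-4 ⊗ 5)) = 1

Expand innermost to outermost. Recall ⊕ takes the minimum of its arguments and ⊗ takes their sum. Working out the expression ((-1 ⊗ 1) ⊗ (-4 ⊗ 5)) gives 1.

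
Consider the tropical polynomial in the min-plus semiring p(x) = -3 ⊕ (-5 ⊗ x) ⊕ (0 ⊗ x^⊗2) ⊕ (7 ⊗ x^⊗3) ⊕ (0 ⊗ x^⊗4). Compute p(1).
p(1) = -4

A tropical monomial a ⊗ x^⊗i evaluates to a + i · x. Evaluating each term at x = 1:
  Term 0 contributes -3 + 0 · 1 = -3
  Term 1 contributes -5 + 1 · 1 = -4
  Term 2 contributes 0 + 2 · 1 = 2
  Term 3 contributes 7 + 3 · 1 = 10
  Term 4 contributes 0 + 4 · 1 = 4
p(1) = ⊕ of these = min[-3, -4, 2, 10, 4] = -4.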